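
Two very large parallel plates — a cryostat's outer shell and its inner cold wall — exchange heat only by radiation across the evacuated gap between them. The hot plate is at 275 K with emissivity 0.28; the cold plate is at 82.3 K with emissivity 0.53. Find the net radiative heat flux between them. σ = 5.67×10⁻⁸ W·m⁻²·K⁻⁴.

For two infinite grey parallel plates, q = σ(T₁⁴ − T₂⁴)/(1/ε₁ + 1/ε₂ − 1).
T₁⁴ − T₂⁴ = 5.719×10⁹ − 4.588×10⁷ = 5.673×10⁹ K⁴.
1/ε₁ + 1/ε₂ − 1 = 3.571 + 1.887 − 1 = 4.458.
q = 5.67×10⁻⁸ × 5.673×10⁹ / 4.458.

q ≈ 72.2 W/m²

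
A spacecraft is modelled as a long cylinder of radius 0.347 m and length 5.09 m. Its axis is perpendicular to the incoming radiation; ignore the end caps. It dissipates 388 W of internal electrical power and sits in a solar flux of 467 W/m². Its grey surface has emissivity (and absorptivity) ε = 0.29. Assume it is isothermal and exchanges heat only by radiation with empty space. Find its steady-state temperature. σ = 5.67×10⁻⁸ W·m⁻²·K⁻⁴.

At steady state, absorbed solar power + internal power = radiated power.
Absorbed: α·S·A_cross = 0.29·467·3.532 = 478.4 W (cross-section 2rL).
Total input = 478.4 + 388 = 866.4 W.
Radiated: εσ·A_surf·T⁴ with A_surf = 2πrL = 11.10 m².
T⁴ = 866.4/(0.29·5.67×10⁻⁸·11.10) = 4.748×10⁹ K⁴.

T ≈ 262 K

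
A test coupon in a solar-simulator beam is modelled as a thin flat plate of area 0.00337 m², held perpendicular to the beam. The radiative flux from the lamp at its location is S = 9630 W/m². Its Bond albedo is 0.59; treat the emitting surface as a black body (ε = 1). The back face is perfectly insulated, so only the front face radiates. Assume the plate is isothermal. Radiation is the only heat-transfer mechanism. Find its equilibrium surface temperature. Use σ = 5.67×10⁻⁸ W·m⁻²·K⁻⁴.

T ≈ 514 K

At equilibrium, absorbed power = emitted power.
Absorbing cross-section = A = 0.003370 m²; emitting surface = A = 0.003370 m² (ratio 1).
(1−a)S·A_cross = εσ·A_surf·T⁴  ⇒  T⁴ = (1−a)S/(1σ).
T⁴ = 0.410·9630/(1·5.67×10⁻⁸) = 6.963×10¹⁰ K⁴.
T = (6.963×10¹⁰)^(1/4).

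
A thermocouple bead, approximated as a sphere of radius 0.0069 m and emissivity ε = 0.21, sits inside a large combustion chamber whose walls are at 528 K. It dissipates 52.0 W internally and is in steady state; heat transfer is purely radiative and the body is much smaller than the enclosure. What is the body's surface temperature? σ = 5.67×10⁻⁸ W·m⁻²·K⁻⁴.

T ≈ 1650 K

For a small grey body in a large enclosure, net radiated power = εσA(T⁴ − T_w⁴).
Steady state: P = εσA(T⁴ − T_w⁴) with A = 4πr² = 5.983×10⁻⁴ m².
T⁴ = P/(εσA) + T_w⁴ = 52.0/(0.21·5.67×10⁻⁸·5.983×10⁻⁴) + (528)⁴
    = 7.299×10¹² + 7.772×10¹⁰ = 7.377×10¹² K⁴.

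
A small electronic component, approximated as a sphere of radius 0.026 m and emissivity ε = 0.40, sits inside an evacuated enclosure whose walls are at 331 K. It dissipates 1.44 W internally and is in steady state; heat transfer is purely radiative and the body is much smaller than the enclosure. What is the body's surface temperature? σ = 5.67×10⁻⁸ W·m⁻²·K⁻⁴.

For a small grey body in a large enclosure, net radiated power = εσA(T⁴ − T_w⁴).
Steady state: P = εσA(T⁴ − T_w⁴) with A = 4πr² = 0.008495 m².
T⁴ = P/(εσA) + T_w⁴ = 1.44/(0.40·5.67×10⁻⁸·0.008495) + (331)⁴
    = 7.474×10⁹ + 1.200×10¹⁰ = 1.948×10¹⁰ K⁴.

T ≈ 374 K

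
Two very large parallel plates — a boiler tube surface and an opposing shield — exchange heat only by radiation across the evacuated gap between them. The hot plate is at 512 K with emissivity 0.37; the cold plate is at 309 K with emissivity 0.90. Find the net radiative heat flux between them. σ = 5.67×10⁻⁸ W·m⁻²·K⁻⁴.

q ≈ 1200 W/m²

For two infinite grey parallel plates, q = σ(T₁⁴ − T₂⁴)/(1/ε₁ + 1/ε₂ − 1).
T₁⁴ − T₂⁴ = 6.872×10¹⁰ − 9.117×10⁹ = 5.960×10¹⁰ K⁴.
1/ε₁ + 1/ε₂ − 1 = 2.703 + 1.111 − 1 = 2.814.
q = 5.67×10⁻⁸ × 5.960×10¹⁰ / 2.814.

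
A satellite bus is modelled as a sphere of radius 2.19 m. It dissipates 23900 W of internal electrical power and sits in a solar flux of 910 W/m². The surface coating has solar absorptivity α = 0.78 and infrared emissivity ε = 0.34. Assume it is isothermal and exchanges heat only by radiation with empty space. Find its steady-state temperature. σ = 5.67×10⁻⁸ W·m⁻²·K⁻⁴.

T ≈ 415 K

At steady state, absorbed solar power + internal power = radiated power.
Absorbed: α·S·A_cross = 0.78·910·15.07 = 10690 W (cross-section πr²).
Total input = 10690 + 23900 = 34590 W.
Radiated: εσ·A_surf·T⁴ with A_surf = 4πr² = 60.27 m².
T⁴ = 34590/(0.34·5.67×10⁻⁸·60.27) = 2.977×10¹⁰ K⁴.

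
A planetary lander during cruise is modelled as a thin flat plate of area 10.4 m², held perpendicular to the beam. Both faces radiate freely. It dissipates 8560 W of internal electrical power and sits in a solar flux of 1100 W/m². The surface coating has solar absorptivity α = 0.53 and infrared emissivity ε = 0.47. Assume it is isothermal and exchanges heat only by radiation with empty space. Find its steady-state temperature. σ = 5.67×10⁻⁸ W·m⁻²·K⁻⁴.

T ≈ 403 K

At steady state, absorbed solar power + internal power = radiated power.
Absorbed: α·S·A_cross = 0.53·1100·10.40 = 6063 W (cross-section A).
Total input = 6063 + 8560 = 14620 W.
Radiated: εσ·A_surf·T⁴ with A_surf = 2A = 20.80 m².
T⁴ = 14620/(0.47·5.67×10⁻⁸·20.80) = 2.638×10¹⁰ K⁴.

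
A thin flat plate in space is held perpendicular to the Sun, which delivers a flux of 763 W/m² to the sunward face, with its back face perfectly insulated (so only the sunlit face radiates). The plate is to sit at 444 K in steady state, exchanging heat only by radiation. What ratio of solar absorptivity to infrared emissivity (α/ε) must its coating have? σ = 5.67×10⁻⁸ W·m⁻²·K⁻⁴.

α/ε ≈ 2.89

Balance: αS·A = εσ·1A·T⁴ ⇒ α/ε = σT⁴/S.
α/ε = 5.67×10⁻⁸·(444)⁴/763 = 5.67×10⁻⁸·3.886×10¹⁰/763.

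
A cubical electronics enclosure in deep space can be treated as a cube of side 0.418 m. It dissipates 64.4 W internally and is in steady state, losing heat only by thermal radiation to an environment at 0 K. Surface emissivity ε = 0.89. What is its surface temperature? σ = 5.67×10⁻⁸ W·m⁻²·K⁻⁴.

T ≈ 187 K

Steady state: internal power = radiated power, P = εσA T⁴.
Radiating area A = 6L² = 1.048 m².
T⁴ = P/(εσA) = 64.4/(0.89·5.67×10⁻⁸·1.048) = 1.217×10⁹ K⁴.
T = (1.217×10⁹)^(1/4).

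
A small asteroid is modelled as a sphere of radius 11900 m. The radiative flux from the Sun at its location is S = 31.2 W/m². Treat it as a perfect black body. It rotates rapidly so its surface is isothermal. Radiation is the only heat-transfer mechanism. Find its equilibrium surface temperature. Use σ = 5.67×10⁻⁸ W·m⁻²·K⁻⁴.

At equilibrium, absorbed power = emitted power.
Absorbing cross-section = πr² = 4.449×10⁸ m²; emitting surface = 4πr² = 1.780×10⁹ m² (ratio 4).
S·A_cross = εσ·A_surf·T⁴  ⇒  T⁴ = S/(4σ).
T⁴ = 1.00·31.2/(4·5.67×10⁻⁸) = 1.376×10⁸ K⁴.
T = (1.376×10⁸)^(1/4).

T ≈ 108 K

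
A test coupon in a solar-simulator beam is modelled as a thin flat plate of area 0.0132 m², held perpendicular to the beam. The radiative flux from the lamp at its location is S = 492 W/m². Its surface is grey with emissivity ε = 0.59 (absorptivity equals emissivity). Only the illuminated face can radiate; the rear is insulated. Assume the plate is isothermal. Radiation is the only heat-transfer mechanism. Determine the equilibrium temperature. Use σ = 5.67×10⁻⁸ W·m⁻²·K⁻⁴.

At equilibrium, absorbed power = emitted power.
Absorbing cross-section = A = 0.01320 m²; emitting surface = A = 0.01320 m² (ratio 1).
εS·A_cross = εσ·A_surf·T⁴  ⇒  T⁴ = S/(1σ)   (ε cancels).
T⁴ = 492/(1·5.67×10⁻⁸) = 8.677×10⁹ K⁴.
T = (8.677×10⁹)^(1/4).

T ≈ 305 K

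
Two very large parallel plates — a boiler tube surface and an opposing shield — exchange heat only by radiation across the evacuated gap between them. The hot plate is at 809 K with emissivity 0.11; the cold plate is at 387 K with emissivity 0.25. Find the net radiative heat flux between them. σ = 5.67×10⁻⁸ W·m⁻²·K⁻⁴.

q ≈ 1900 W/m²

For two infinite grey parallel plates, q = σ(T₁⁴ − T₂⁴)/(1/ε₁ + 1/ε₂ − 1).
T₁⁴ − T₂⁴ = 4.283×10¹¹ − 2.243×10¹⁰ = 4.059×10¹¹ K⁴.
1/ε₁ + 1/ε₂ − 1 = 9.091 + 4.000 − 1 = 12.09.
q = 5.67×10⁻⁸ × 4.059×10¹¹ / 12.09.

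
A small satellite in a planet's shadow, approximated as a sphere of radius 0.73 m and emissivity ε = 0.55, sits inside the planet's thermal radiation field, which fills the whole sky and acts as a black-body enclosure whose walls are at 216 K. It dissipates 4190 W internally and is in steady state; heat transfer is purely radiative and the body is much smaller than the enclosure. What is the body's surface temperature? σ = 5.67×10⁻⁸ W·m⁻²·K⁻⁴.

T ≈ 386 K

For a small grey body in a large enclosure, net radiated power = εσA(T⁴ − T_w⁴).
Steady state: P = εσA(T⁴ − T_w⁴) with A = 4πr² = 6.697 m².
T⁴ = P/(εσA) + T_w⁴ = 4190/(0.55·5.67×10⁻⁸·6.697) + (216)⁴
    = 2.006×10¹⁰ + 2.177×10⁹ = 2.224×10¹⁰ K⁴.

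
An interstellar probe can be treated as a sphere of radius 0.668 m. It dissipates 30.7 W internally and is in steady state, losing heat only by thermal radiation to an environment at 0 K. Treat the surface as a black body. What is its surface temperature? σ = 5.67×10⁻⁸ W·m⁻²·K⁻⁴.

Steady state: internal power = radiated power, P = εσA T⁴.
Radiating area A = 4πr² = 5.607 m².
T⁴ = P/(εσA) = 30.7/(1.0·5.67×10⁻⁸·5.607) = 9.656×10⁷ K⁴.
T = (9.656×10⁷)^(1/4).

T ≈ 99.1 K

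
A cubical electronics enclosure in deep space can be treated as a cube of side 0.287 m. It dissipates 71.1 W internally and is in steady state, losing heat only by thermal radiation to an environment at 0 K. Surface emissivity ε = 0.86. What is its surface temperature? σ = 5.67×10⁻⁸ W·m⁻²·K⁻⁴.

T ≈ 233 K

Steady state: internal power = radiated power, P = εσA T⁴.
Radiating area A = 6L² = 0.4942 m².
T⁴ = P/(εσA) = 71.1/(0.86·5.67×10⁻⁸·0.4942) = 2.950×10⁹ K⁴.
T = (2.950×10⁹)^(1/4).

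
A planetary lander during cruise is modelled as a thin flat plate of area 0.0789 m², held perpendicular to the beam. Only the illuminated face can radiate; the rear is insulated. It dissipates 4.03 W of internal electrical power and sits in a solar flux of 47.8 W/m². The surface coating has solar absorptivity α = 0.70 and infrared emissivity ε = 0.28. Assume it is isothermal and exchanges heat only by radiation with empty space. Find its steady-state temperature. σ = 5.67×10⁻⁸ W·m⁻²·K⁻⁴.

At steady state, absorbed solar power + internal power = radiated power.
Absorbed: α·S·A_cross = 0.70·47.8·0.07890 = 2.640 W (cross-section A).
Total input = 2.640 + 4.03 = 6.670 W.
Radiated: εσ·A_surf·T⁴ with A_surf = A = 0.07890 m².
T⁴ = 6.670/(0.28·5.67×10⁻⁸·0.07890) = 5.325×10⁹ K⁴.

T ≈ 270 K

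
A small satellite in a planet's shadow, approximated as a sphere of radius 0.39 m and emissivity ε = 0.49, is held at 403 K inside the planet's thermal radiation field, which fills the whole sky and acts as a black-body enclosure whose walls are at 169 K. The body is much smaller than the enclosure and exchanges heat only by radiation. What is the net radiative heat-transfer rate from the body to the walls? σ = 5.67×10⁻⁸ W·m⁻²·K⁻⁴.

P_net ≈ 1360 W

For a small grey body in a large enclosure: P_net = εσA(T_body⁴ − T_wall⁴).
A = 4πr² = 1.911 m²; T_body⁴ − T_wall⁴ = 2.638×10¹⁰ − 8.157×10⁸ = 2.556×10¹⁰ K⁴.
|P_net| = 0.49·5.67×10⁻⁸·1.911·2.556×10¹⁰.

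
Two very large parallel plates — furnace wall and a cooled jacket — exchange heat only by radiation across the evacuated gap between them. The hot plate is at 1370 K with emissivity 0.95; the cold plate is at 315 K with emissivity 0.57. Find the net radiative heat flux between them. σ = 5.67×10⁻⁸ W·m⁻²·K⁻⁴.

q ≈ 1.10×10⁵ W/m²

For two infinite grey parallel plates, q = σ(T₁⁴ − T₂⁴)/(1/ε₁ + 1/ε₂ − 1).
T₁⁴ − T₂⁴ = 3.523×10¹² − 9.846×10⁹ = 3.513×10¹² K⁴.
1/ε₁ + 1/ε₂ − 1 = 1.053 + 1.754 − 1 = 1.807.
q = 5.67×10⁻⁸ × 3.513×10¹² / 1.807.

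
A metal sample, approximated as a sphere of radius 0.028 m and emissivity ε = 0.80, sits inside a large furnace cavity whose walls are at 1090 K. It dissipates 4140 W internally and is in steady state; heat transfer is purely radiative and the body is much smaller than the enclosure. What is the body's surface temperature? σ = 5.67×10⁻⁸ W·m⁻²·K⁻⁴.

T ≈ 1810 K

For a small grey body in a large enclosure, net radiated power = εσA(T⁴ − T_w⁴).
Steady state: P = εσA(T⁴ − T_w⁴) with A = 4πr² = 0.009852 m².
T⁴ = P/(εσA) + T_w⁴ = 4140/(0.80·5.67×10⁻⁸·0.009852) + (1090)⁴
    = 9.264×10¹² + 1.412×10¹² = 1.068×10¹³ K⁴.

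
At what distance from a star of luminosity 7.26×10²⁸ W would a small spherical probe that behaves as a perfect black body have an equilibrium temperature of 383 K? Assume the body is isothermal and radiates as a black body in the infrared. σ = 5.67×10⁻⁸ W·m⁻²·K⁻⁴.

d ≈ 1.09×10¹² m

For an isothermal black-emitting sphere, (1−a)S·πr² = σ·4πr²·T⁴ ⇒ S = 4σT⁴/(1−a).
S = 4·5.67×10⁻⁸·(383)⁴/1.00 = 4880 W/m².
Flux falls as S = L/(4πd²), so d = √(L/(4πS)) = √(7.26×10²⁸/(4π·4880)).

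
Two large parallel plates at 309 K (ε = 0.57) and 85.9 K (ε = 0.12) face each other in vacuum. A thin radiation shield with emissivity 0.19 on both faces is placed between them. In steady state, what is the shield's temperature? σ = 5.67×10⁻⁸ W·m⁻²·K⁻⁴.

T_s ≈ 280 K

In steady state the net flux on the hot side equals that on the cold side.
σ(T₁⁴−T_s⁴)/D₁ = σ(T_s⁴−T₂⁴)/D₂, with D₁ = 1/ε₁+1/ε_s−1 = 6.018, D₂ = 1/ε_s+1/ε₂−1 = 12.60.
Solve for T_s⁴: T_s⁴ = (D₂·T₁⁴ + D₁·T₂⁴)/(D₁+D₂) = 6.187×10⁹ K⁴.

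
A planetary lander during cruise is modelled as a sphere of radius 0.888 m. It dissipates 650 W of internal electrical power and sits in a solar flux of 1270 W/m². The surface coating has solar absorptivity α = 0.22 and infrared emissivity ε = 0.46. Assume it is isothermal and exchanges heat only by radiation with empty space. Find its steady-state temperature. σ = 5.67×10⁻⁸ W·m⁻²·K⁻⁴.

At steady state, absorbed solar power + internal power = radiated power.
Absorbed: α·S·A_cross = 0.22·1270·2.477 = 692.2 W (cross-section πr²).
Total input = 692.2 + 650 = 1342 W.
Radiated: εσ·A_surf·T⁴ with A_surf = 4πr² = 9.909 m².
T⁴ = 1342/(0.46·5.67×10⁻⁸·9.909) = 5.193×10⁹ K⁴.

T ≈ 268 K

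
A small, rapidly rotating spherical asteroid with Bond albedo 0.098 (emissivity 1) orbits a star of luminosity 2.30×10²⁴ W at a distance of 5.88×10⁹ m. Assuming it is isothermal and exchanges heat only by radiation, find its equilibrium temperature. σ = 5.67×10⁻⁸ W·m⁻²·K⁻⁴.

First find the stellar flux at distance d: S = L/(4πd²) = 2.30×10²⁴/(4π·(5.88×10⁹)²) = 5294 W/m².
For an isothermal sphere, absorbed (1−a)S·πr² = emitted σ·4πr²·T⁴, so T⁴ = (1−a)S/(4σ).
T⁴ = 0.902·5294/(4·5.67×10⁻⁸) = 2.105×10¹⁰ K⁴.

T ≈ 381 K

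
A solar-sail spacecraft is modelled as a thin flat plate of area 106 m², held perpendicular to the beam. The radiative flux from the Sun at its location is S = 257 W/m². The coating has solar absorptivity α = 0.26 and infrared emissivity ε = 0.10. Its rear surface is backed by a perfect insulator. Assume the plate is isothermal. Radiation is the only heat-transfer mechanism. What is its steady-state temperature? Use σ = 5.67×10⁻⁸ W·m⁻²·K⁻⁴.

At equilibrium, absorbed power = emitted power.
Absorbing cross-section = A = 106.0 m²; emitting surface = A = 106.0 m² (ratio 1).
αS·A_cross = εσ·A_surf·T⁴  ⇒  T⁴ = αS/(ε·1σ).
T⁴ = 0.260·257/(0.10·1·5.67×10⁻⁸) = 1.178×10¹⁰ K⁴.
T = (1.178×10¹⁰)^(1/4).

T ≈ 329 K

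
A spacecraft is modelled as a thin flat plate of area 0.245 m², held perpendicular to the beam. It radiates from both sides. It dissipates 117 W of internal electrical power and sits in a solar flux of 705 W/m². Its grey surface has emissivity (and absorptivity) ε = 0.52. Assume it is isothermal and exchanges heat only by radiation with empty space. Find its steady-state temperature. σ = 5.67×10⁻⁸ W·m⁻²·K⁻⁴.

At steady state, absorbed solar power + internal power = radiated power.
Absorbed: α·S·A_cross = 0.52·705·0.2450 = 89.82 W (cross-section A).
Total input = 89.82 + 117 = 206.8 W.
Radiated: εσ·A_surf·T⁴ with A_surf = 2A = 0.4900 m².
T⁴ = 206.8/(0.52·5.67×10⁻⁸·0.4900) = 1.432×10¹⁰ K⁴.

T ≈ 346 K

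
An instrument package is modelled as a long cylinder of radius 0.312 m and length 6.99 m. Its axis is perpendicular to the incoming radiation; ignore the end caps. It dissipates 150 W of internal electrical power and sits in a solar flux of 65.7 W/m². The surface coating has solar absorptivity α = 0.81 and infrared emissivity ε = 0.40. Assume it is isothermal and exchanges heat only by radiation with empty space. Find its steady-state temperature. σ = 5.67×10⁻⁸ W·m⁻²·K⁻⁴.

T ≈ 187 K

At steady state, absorbed solar power + internal power = radiated power.
Absorbed: α·S·A_cross = 0.81·65.7·4.362 = 232.1 W (cross-section 2rL).
Total input = 232.1 + 150 = 382.1 W.
Radiated: εσ·A_surf·T⁴ with A_surf = 2πrL = 13.70 m².
T⁴ = 382.1/(0.40·5.67×10⁻⁸·13.70) = 1.230×10⁹ K⁴.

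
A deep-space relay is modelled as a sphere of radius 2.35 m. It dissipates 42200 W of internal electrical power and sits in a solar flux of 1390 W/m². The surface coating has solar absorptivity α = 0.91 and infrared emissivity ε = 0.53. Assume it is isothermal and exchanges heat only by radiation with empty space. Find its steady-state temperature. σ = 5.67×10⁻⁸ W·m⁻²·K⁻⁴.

T ≈ 419 K

At steady state, absorbed solar power + internal power = radiated power.
Absorbed: α·S·A_cross = 0.91·1390·17.35 = 21950 W (cross-section πr²).
Total input = 21950 + 42200 = 64150 W.
Radiated: εσ·A_surf·T⁴ with A_surf = 4πr² = 69.40 m².
T⁴ = 64150/(0.53·5.67×10⁻⁸·69.40) = 3.076×10¹⁰ K⁴.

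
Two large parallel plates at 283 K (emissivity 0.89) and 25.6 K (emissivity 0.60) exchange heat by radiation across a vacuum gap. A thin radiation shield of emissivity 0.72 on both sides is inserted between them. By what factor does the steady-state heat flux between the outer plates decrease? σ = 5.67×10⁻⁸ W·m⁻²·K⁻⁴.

Without shield: q₀ = σΔ(T⁴)/(1/ε₁+1/ε₂−1) with denominator 1.790.
With shield the two gaps are in series; the resistances add: (1/ε₁+1/ε_s−1)+(1/ε_s+1/ε₂−1) = 1.512+2.056 = 3.568.
Heat-flux ratio q₀/q = 3.568/1.790.

factor ≈ 1.99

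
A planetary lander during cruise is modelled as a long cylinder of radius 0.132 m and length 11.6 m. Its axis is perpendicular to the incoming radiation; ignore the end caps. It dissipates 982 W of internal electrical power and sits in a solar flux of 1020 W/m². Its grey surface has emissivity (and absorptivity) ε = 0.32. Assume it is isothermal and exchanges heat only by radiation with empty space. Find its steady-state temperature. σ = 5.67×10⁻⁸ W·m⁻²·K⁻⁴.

At steady state, absorbed solar power + internal power = radiated power.
Absorbed: α·S·A_cross = 0.32·1020·3.062 = 999.6 W (cross-section 2rL).
Total input = 999.6 + 982 = 1982 W.
Radiated: εσ·A_surf·T⁴ with A_surf = 2πrL = 9.621 m².
T⁴ = 1982/(0.32·5.67×10⁻⁸·9.621) = 1.135×10¹⁰ K⁴.

T ≈ 326 K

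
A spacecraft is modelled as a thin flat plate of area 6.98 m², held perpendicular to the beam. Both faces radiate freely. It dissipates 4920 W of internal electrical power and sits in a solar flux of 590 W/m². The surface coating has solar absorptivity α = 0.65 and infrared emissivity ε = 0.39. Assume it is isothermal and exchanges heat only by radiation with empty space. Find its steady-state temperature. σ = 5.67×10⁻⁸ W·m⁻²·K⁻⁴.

At steady state, absorbed solar power + internal power = radiated power.
Absorbed: α·S·A_cross = 0.65·590·6.980 = 2677 W (cross-section A).
Total input = 2677 + 4920 = 7597 W.
Radiated: εσ·A_surf·T⁴ with A_surf = 2A = 13.96 m².
T⁴ = 7597/(0.39·5.67×10⁻⁸·13.96) = 2.461×10¹⁰ K⁴.

T ≈ 396 K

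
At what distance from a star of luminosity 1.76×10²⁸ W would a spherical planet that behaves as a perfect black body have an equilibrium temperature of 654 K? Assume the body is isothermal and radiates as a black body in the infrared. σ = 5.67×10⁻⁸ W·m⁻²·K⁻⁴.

For an isothermal black-emitting sphere, (1−a)S·πr² = σ·4πr²·T⁴ ⇒ S = 4σT⁴/(1−a).
S = 4·5.67×10⁻⁸·(654)⁴/1.00 = 41490 W/m².
Flux falls as S = L/(4πd²), so d = √(L/(4πS)) = √(1.76×10²⁸/(4π·41490)).

d ≈ 1.84×10¹¹ m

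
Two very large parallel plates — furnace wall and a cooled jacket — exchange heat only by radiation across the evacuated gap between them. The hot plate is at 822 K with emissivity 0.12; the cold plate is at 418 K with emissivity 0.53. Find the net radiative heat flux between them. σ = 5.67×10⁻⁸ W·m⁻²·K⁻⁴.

q ≈ 2620 W/m²

For two infinite grey parallel plates, q = σ(T₁⁴ − T₂⁴)/(1/ε₁ + 1/ε₂ − 1).
T₁⁴ − T₂⁴ = 4.565×10¹¹ − 3.053×10¹⁰ = 4.260×10¹¹ K⁴.
1/ε₁ + 1/ε₂ − 1 = 8.333 + 1.887 − 1 = 9.220.
q = 5.67×10⁻⁸ × 4.260×10¹¹ / 9.220.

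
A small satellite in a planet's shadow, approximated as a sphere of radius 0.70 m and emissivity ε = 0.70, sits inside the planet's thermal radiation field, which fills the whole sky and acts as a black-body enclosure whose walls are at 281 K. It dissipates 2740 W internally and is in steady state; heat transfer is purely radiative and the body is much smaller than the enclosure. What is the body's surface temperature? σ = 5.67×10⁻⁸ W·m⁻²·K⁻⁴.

T ≈ 363 K

For a small grey body in a large enclosure, net radiated power = εσA(T⁴ − T_w⁴).
Steady state: P = εσA(T⁴ − T_w⁴) with A = 4πr² = 6.158 m².
T⁴ = P/(εσA) + T_w⁴ = 2740/(0.70·5.67×10⁻⁸·6.158) + (281)⁴
    = 1.121×10¹⁰ + 6.235×10⁹ = 1.745×10¹⁰ K⁴.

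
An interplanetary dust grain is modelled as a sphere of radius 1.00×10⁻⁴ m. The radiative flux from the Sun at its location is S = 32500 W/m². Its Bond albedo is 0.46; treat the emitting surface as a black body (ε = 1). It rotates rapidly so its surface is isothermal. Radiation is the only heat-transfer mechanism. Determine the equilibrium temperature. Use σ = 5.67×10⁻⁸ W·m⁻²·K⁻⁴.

T ≈ 527 K

At equilibrium, absorbed power = emitted power.
Absorbing cross-section = πr² = 3.142×10⁻⁸ m²; emitting surface = 4πr² = 1.257×10⁻⁷ m² (ratio 4).
(1−a)S·A_cross = εσ·A_surf·T⁴  ⇒  T⁴ = (1−a)S/(4σ).
T⁴ = 0.540·32500/(4·5.67×10⁻⁸) = 7.738×10¹⁰ K⁴.
T = (7.738×10¹⁰)^(1/4).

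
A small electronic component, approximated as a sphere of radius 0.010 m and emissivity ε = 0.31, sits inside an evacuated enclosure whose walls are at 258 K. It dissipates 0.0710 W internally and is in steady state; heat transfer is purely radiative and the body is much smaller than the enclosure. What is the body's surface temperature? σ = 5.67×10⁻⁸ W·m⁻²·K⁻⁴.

T ≈ 296 K

For a small grey body in a large enclosure, net radiated power = εσA(T⁴ − T_w⁴).
Steady state: P = εσA(T⁴ − T_w⁴) with A = 4πr² = 0.001257 m².
T⁴ = P/(εσA) + T_w⁴ = 0.0710/(0.31·5.67×10⁻⁸·0.001257) + (258)⁴
    = 3.214×10⁹ + 4.431×10⁹ = 7.645×10⁹ K⁴.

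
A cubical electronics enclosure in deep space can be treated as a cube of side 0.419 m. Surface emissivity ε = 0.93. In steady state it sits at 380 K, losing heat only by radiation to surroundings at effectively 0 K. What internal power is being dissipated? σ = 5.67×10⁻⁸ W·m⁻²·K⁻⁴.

Steady state: P = εσA T⁴.
A = 6L² = 1.053 m²; T⁴ = (380)⁴ = 2.085×10¹⁰ K⁴.
P = 0.93 × 5.67×10⁻⁸ × 1.053 × 2.085×10¹⁰.

P ≈ 1160 W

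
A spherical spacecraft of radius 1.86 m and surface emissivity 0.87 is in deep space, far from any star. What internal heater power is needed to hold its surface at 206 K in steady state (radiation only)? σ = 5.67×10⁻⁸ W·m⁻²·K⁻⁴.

P ≈ 3860 W

P = εσ·4πr²·T⁴.
4πr² = 43.47 m²; T⁴ = 1.801×10⁹ K⁴.
P = 0.87·5.67×10⁻⁸·43.47·1.801×10⁹.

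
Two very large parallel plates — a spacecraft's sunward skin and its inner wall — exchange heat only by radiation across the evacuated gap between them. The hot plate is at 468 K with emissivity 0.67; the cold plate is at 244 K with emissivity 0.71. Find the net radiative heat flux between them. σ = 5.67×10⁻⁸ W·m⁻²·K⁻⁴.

For two infinite grey parallel plates, q = σ(T₁⁴ − T₂⁴)/(1/ε₁ + 1/ε₂ − 1).
T₁⁴ − T₂⁴ = 4.797×10¹⁰ − 3.545×10⁹ = 4.443×10¹⁰ K⁴.
1/ε₁ + 1/ε₂ − 1 = 1.493 + 1.408 − 1 = 1.901.
q = 5.67×10⁻⁸ × 4.443×10¹⁰ / 1.901.

q ≈ 1330 W/m²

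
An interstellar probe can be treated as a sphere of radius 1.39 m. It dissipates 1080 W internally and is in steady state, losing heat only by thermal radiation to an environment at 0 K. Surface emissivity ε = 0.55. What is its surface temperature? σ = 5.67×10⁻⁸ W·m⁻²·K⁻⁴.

Steady state: internal power = radiated power, P = εσA T⁴.
Radiating area A = 4πr² = 24.28 m².
T⁴ = P/(εσA) = 1080/(0.55·5.67×10⁻⁸·24.28) = 1.426×10⁹ K⁴.
T = (1.426×10⁹)^(1/4).

T ≈ 194 K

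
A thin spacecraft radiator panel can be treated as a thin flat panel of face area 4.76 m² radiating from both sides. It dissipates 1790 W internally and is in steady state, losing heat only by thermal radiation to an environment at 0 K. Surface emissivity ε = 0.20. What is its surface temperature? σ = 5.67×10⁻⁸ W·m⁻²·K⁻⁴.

Steady state: internal power = radiated power, P = εσA T⁴.
Radiating area A = 2·4.76 = 9.520 m².
T⁴ = P/(εσA) = 1790/(0.20·5.67×10⁻⁸·9.520) = 1.658×10¹⁰ K⁴.
T = (1.658×10¹⁰)^(1/4).

T ≈ 359 K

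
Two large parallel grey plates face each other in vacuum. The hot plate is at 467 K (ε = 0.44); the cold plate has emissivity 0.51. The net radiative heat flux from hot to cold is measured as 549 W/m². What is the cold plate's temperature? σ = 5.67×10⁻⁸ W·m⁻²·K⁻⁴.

T₂ ≈ 357 K

q = σ(T₁⁴ − T₂⁴)/(1/ε₁ + 1/ε₂ − 1); denominator = 3.234.
T₂⁴ = T₁⁴ − q·(1/ε₁+1/ε₂−1)/σ = 4.756×10¹⁰ − 549·3.234/5.67×10⁻⁸
    = 1.625×10¹⁰ K⁴.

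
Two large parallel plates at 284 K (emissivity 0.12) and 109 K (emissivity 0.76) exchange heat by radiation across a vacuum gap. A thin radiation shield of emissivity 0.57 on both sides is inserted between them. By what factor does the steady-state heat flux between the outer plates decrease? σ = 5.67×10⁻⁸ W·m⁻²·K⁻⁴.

factor ≈ 1.29

Without shield: q₀ = σΔ(T⁴)/(1/ε₁+1/ε₂−1) with denominator 8.649.
With shield the two gaps are in series; the resistances add: (1/ε₁+1/ε_s−1)+(1/ε_s+1/ε₂−1) = 9.088+2.070 = 11.16.
Heat-flux ratio q₀/q = 11.16/8.649.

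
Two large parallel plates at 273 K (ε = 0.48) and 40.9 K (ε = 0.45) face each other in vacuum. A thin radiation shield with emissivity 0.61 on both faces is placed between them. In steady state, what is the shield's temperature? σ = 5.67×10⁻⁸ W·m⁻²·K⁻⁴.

In steady state the net flux on the hot side equals that on the cold side.
σ(T₁⁴−T_s⁴)/D₁ = σ(T_s⁴−T₂⁴)/D₂, with D₁ = 1/ε₁+1/ε_s−1 = 2.723, D₂ = 1/ε_s+1/ε₂−1 = 2.862.
Solve for T_s⁴: T_s⁴ = (D₂·T₁⁴ + D₁·T₂⁴)/(D₁+D₂) = 2.848×10⁹ K⁴.

T_s ≈ 231 K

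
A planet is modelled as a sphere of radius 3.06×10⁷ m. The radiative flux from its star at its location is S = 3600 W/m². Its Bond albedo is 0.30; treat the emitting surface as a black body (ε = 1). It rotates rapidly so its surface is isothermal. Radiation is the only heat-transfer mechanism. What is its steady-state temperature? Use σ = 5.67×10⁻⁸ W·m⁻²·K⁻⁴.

At equilibrium, absorbed power = emitted power.
Absorbing cross-section = πr² = 2.942×10¹⁵ m²; emitting surface = 4πr² = 1.177×10¹⁶ m² (ratio 4).
(1−a)S·A_cross = εσ·A_surf·T⁴  ⇒  T⁴ = (1−a)S/(4σ).
T⁴ = 0.700·3600/(4·5.67×10⁻⁸) = 1.111×10¹⁰ K⁴.
T = (1.111×10¹⁰)^(1/4).

T ≈ 325 K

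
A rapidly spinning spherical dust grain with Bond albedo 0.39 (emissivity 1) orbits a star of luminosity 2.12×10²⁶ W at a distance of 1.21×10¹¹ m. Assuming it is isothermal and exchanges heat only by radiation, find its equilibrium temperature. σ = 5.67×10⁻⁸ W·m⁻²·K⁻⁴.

T ≈ 236 K

First find the stellar flux at distance d: S = L/(4πd²) = 2.12×10²⁶/(4π·(1.21×10¹¹)²) = 1152 W/m².
For an isothermal sphere, absorbed (1−a)S·πr² = emitted σ·4πr²·T⁴, so T⁴ = (1−a)S/(4σ).
T⁴ = 0.610·1152/(4·5.67×10⁻⁸) = 3.099×10⁹ K⁴.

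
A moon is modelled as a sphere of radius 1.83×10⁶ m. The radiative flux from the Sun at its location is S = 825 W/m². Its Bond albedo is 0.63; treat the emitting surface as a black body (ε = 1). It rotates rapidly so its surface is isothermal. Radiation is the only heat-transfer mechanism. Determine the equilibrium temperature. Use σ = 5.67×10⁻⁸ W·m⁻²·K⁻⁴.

At equilibrium, absorbed power = emitted power.
Absorbing cross-section = πr² = 1.052×10¹³ m²; emitting surface = 4πr² = 4.208×10¹³ m² (ratio 4).
(1−a)S·A_cross = εσ·A_surf·T⁴  ⇒  T⁴ = (1−a)S/(4σ).
T⁴ = 0.370·825/(4·5.67×10⁻⁸) = 1.346×10⁹ K⁴.
T = (1.346×10⁹)^(1/4).

T ≈ 192 K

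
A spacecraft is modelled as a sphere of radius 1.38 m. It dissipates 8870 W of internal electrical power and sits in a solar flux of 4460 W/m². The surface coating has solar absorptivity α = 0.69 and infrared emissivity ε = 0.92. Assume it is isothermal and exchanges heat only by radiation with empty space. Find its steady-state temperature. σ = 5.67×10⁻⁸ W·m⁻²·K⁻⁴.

T ≈ 384 K

At steady state, absorbed solar power + internal power = radiated power.
Absorbed: α·S·A_cross = 0.69·4460·5.983 = 18410 W (cross-section πr²).
Total input = 18410 + 8870 = 27280 W.
Radiated: εσ·A_surf·T⁴ with A_surf = 4πr² = 23.93 m².
T⁴ = 27280/(0.92·5.67×10⁻⁸·23.93) = 2.185×10¹⁰ K⁴.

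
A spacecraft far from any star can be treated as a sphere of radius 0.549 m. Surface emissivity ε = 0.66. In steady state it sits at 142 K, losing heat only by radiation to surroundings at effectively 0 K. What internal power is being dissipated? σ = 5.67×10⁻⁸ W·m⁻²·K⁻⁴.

Steady state: P = εσA T⁴.
A = 4πr² = 3.788 m²; T⁴ = (142)⁴ = 4.066×10⁸ K⁴.
P = 0.66 × 5.67×10⁻⁸ × 3.788 × 4.066×10⁸.

P ≈ 57.6 W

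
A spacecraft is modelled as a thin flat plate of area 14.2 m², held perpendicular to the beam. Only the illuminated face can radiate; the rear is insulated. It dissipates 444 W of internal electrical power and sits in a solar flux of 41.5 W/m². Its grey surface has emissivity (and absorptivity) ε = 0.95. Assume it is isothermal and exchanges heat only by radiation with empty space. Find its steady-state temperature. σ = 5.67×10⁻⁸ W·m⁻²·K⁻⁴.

T ≈ 190 K

At steady state, absorbed solar power + internal power = radiated power.
Absorbed: α·S·A_cross = 0.95·41.5·14.20 = 559.8 W (cross-section A).
Total input = 559.8 + 444 = 1004 W.
Radiated: εσ·A_surf·T⁴ with A_surf = A = 14.20 m².
T⁴ = 1004/(0.95·5.67×10⁻⁸·14.20) = 1.312×10⁹ K⁴.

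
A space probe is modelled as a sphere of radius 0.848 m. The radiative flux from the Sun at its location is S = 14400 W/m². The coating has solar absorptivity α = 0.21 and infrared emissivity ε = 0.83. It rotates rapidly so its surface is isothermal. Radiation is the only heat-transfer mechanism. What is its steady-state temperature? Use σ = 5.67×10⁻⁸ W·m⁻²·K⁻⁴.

T ≈ 356 K

At equilibrium, absorbed power = emitted power.
Absorbing cross-section = πr² = 2.259 m²; emitting surface = 4πr² = 9.037 m² (ratio 4).
αS·A_cross = εσ·A_surf·T⁴  ⇒  T⁴ = αS/(ε·4σ).
T⁴ = 0.210·14400/(0.83·4·5.67×10⁻⁸) = 1.606×10¹⁰ K⁴.
T = (1.606×10¹⁰)^(1/4).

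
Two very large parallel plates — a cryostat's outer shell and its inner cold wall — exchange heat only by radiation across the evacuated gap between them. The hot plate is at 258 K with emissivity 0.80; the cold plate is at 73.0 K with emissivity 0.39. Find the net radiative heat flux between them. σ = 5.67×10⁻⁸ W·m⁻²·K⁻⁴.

q ≈ 88.7 W/m²

For two infinite grey parallel plates, q = σ(T₁⁴ − T₂⁴)/(1/ε₁ + 1/ε₂ − 1).
T₁⁴ − T₂⁴ = 4.431×10⁹ − 2.840×10⁷ = 4.402×10⁹ K⁴.
1/ε₁ + 1/ε₂ − 1 = 1.250 + 2.564 − 1 = 2.814.
q = 5.67×10⁻⁸ × 4.402×10⁹ / 2.814.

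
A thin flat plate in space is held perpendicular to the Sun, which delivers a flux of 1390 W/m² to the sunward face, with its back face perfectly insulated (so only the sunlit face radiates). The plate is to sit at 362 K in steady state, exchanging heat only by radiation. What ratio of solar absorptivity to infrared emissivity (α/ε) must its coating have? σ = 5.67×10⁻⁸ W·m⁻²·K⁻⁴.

Balance: αS·A = εσ·1A·T⁴ ⇒ α/ε = σT⁴/S.
α/ε = 5.67×10⁻⁸·(362)⁴/1390 = 5.67×10⁻⁸·1.717×10¹⁰/1390.

α/ε ≈ 0.700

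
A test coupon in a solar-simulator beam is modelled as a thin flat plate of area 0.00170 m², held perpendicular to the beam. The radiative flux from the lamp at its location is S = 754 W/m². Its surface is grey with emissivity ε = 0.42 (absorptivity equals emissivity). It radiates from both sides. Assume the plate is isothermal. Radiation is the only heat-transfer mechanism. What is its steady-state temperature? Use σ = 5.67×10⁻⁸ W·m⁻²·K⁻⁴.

T ≈ 286 K

At equilibrium, absorbed power = emitted power.
Absorbing cross-section = A = 0.001700 m²; emitting surface = 2A = 0.003400 m² (ratio 2).
εS·A_cross = εσ·A_surf·T⁴  ⇒  T⁴ = S/(2σ)   (ε cancels).
T⁴ = 754/(2·5.67×10⁻⁸) = 6.649×10⁹ K⁴.
T = (6.649×10⁹)^(1/4).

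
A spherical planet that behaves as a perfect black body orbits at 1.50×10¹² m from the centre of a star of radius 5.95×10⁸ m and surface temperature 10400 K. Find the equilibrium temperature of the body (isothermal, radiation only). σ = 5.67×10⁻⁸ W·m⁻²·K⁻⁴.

The star's surface emits σT_*⁴; at distance d the flux is S = σT_*⁴(R_*/d)².
S = 5.67×10⁻⁸·(10400)⁴·(5.95×10⁸/1.50×10¹²)² = 104.4 W/m².
For an isothermal sphere T⁴ = (1−a)S/(4σ) = 4.602×10⁸ K⁴.

T ≈ 146 K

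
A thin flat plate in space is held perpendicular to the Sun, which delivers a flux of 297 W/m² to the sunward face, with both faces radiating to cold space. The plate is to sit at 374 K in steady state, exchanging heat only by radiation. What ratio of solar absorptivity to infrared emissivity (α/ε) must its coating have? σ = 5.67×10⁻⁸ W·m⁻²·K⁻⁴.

Balance: αS·A = εσ·2A·T⁴ ⇒ α/ε = 2σT⁴/S.
α/ε = 2·5.67×10⁻⁸·(374)⁴/297 = 2·5.67×10⁻⁸·1.957×10¹⁰/297.

α/ε ≈ 7.47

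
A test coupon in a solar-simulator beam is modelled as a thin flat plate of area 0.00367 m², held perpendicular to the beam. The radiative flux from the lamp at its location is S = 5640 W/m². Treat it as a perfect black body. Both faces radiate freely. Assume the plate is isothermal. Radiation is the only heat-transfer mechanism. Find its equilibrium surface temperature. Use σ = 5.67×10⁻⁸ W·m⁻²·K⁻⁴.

At equilibrium, absorbed power = emitted power.
Absorbing cross-section = A = 0.003670 m²; emitting surface = 2A = 0.007340 m² (ratio 2).
S·A_cross = εσ·A_surf·T⁴  ⇒  T⁴ = S/(2σ).
T⁴ = 1.00·5640/(2·5.67×10⁻⁸) = 4.974×10¹⁰ K⁴.
T = (4.974×10¹⁰)^(1/4).

T ≈ 472 K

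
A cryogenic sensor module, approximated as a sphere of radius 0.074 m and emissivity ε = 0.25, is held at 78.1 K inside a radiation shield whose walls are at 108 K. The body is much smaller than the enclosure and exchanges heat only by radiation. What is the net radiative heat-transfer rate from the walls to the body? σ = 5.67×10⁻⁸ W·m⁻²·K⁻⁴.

For a small grey body in a large enclosure: P_net = εσA(T_body⁴ − T_wall⁴).
A = 4πr² = 0.06881 m²; T_body⁴ − T_wall⁴ = 3.721×10⁷ − 1.360×10⁸ = -9.884×10⁷ K⁴.
|P_net| = 0.25·5.67×10⁻⁸·0.06881·9.884×10⁷.

P_net ≈ 0.0964 W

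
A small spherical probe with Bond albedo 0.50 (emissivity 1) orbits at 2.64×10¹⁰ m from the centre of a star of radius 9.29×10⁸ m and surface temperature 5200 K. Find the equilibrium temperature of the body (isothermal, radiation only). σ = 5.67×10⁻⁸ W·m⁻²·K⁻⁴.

T ≈ 580 K

The star's surface emits σT_*⁴; at distance d the flux is S = σT_*⁴(R_*/d)².
S = 5.67×10⁻⁸·(5200)⁴·(9.29×10⁸/2.64×10¹⁰)² = 51340 W/m².
For an isothermal sphere T⁴ = (1−a)S/(4σ) = 1.132×10¹¹ K⁴.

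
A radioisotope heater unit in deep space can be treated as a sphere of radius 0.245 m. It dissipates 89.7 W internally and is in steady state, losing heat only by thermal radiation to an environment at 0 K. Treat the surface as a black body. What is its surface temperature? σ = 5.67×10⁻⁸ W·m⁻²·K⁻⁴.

Steady state: internal power = radiated power, P = εσA T⁴.
Radiating area A = 4πr² = 0.7543 m².
T⁴ = P/(εσA) = 89.7/(1.0·5.67×10⁻⁸·0.7543) = 2.097×10⁹ K⁴.
T = (2.097×10⁹)^(1/4).

T ≈ 214 K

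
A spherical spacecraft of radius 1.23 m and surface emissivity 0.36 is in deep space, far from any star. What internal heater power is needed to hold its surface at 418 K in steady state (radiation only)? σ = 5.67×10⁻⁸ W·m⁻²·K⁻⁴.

P = εσ·4πr²·T⁴.
4πr² = 19.01 m²; T⁴ = 3.053×10¹⁰ K⁴.
P = 0.36·5.67×10⁻⁸·19.01·3.053×10¹⁰.

P ≈ 11800 W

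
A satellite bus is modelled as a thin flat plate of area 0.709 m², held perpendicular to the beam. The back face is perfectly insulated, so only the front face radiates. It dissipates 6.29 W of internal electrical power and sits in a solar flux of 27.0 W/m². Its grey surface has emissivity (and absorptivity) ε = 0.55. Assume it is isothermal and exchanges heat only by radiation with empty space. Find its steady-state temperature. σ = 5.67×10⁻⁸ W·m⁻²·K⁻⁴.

At steady state, absorbed solar power + internal power = radiated power.
Absorbed: α·S·A_cross = 0.55·27.0·0.7090 = 10.53 W (cross-section A).
Total input = 10.53 + 6.29 = 16.82 W.
Radiated: εσ·A_surf·T⁴ with A_surf = A = 0.7090 m².
T⁴ = 16.82/(0.55·5.67×10⁻⁸·0.7090) = 7.607×10⁸ K⁴.

T ≈ 166 K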